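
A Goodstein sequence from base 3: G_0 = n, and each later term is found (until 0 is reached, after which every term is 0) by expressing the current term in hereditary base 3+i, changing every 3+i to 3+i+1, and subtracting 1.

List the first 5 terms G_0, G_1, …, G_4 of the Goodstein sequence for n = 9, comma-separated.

step 0: 9 = 3^2; sub 4 for 3: 4^2; = 16; G_1 = 16−1 = 15
step 1: 15 = 3·4 + 3; sub 5 for 4: 3·5 + 3; = 18; G_2 = 18−1 = 17
step 2: 17 = 3·5 + 2; sub 6 for 5: 3·6 + 2; = 20; G_3 = 20−1 = 19
step 3: 19 = 3·6 + 1; sub 7 for 6: 3·7 + 1; = 22; G_4 = 22−1 = 21

9, 15, 17, 19, 21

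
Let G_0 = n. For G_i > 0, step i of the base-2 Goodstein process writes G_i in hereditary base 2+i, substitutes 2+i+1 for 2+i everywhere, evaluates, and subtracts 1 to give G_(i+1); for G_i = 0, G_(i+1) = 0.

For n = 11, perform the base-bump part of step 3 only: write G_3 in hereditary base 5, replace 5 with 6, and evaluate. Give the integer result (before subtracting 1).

i=0: 11 = 2^(2 + 1) + 2 + 1 (b=2); 2→3: 3^(3 + 1) + 3 + 1 = 85; 85−1 = 84
i=1: 84 = 3^(3 + 1) + 3 (b=3); 3→4: 4^(4 + 1) + 4 = 1028; 1028−1 = 1027
i=2: 1027 = 4^(4 + 1) + 3 (b=4); 4→5: 5^(5 + 1) + 3 = 15628; 15628−1 = 15627
i=3: 15627 = 5^(5 + 1) + 2 (b=5); 5→6: 6^(6 + 1) + 2 = 279938; 279938−1 = 279937

279938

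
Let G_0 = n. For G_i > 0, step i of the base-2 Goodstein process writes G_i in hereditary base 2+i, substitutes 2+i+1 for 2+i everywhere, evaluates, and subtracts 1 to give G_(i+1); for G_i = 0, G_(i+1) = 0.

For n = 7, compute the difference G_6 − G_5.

15953672

G_0=7  [base 2] 2^2 + 2 + 1  →[2↦3]→  3^3 + 3 + 1 = 31  −1 ⇒ G_1=30
G_1=30  [base 3] 3^3 + 3  →[3↦4]→  4^4 + 4 = 260  −1 ⇒ G_2=259
G_2=259  [base 4] 4^4 + 3  →[4↦5]→  5^5 + 3 = 3128  −1 ⇒ G_3=3127
G_3=3127  [base 5] 5^5 + 2  →[5↦6]→  6^6 + 2 = 46658  −1 ⇒ G_4=46657
G_4=46657  [base 6] 6^6 + 1  →[6↦7]→  7^7 + 1 = 823544  −1 ⇒ G_5=823543
G_5=823543  [base 7] 7^7  →[7↦8]→  8^8 = 16777216  −1 ⇒ G_6=16777215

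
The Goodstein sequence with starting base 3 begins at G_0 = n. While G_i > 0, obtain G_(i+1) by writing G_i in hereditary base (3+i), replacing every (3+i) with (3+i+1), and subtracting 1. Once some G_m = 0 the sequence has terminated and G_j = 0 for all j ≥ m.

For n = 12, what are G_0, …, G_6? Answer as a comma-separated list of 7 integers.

G_0 = 12. HB_3(12) = 3^2 + 3. Bump = 20. G_1 = 19.
G_1 = 19. HB_4(19) = 4^2 + 3. Bump = 28. G_2 = 27.
G_2 = 27. HB_5(27) = 5^2 + 2. Bump = 38. G_3 = 37.
G_3 = 37. HB_6(37) = 6^2 + 1. Bump = 50. G_4 = 49.
G_4 = 49. HB_7(49) = 7^2. Bump = 64. G_5 = 63.
G_5 = 63. HB_8(63) = 7·8 + 7. Bump = 70. G_6 = 69.

12, 19, 27, 37, 49, 63, 69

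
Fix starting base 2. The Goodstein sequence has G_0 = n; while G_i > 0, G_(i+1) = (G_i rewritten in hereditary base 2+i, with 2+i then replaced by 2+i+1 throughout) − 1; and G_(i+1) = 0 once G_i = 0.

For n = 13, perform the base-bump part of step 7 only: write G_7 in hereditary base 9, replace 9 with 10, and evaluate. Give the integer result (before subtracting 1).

13 —HB2→ 2^(2 + 1) + 2^2 + 1 —bump→ 3^(3 + 1) + 3^3 + 1 = 109 —(−1)→ 108
108 —HB3→ 3^(3 + 1) + 3^3 —bump→ 4^(4 + 1) + 4^4 = 1280 —(−1)→ 1279
1279 —HB4→ 4^(4 + 1) + 3·4^3 + 3·4^2 + 3·4 + 3 —bump→ 5^(5 + 1) + 3·5^3 + 3·5^2 + 3·5 + 3 = 16093 —(−1)→ 16092
16092 —HB5→ 5^(5 + 1) + 3·5^3 + 3·5^2 + 3·5 + 2 —bump→ 6^(6 + 1) + 3·6^3 + 3·6^2 + 3·6 + 2 = 280712 —(−1)→ 280711
280711 —HB6→ 6^(6 + 1) + 3·6^3 + 3·6^2 + 3·6 + 1 —bump→ 7^(7 + 1) + 3·7^3 + 3·7^2 + 3·7 + 1 = 5765999 —(−1)→ 5765998
5765998 —HB7→ 7^(7 + 1) + 3·7^3 + 3·7^2 + 3·7 —bump→ 8^(8 + 1) + 3·8^3 + 3·8^2 + 3·8 = 134219480 —(−1)→ 134219479
134219479 —HB8→ 8^(8 + 1) + 3·8^3 + 3·8^2 + 2·8 + 7 —bump→ 9^(9 + 1) + 3·9^3 + 3·9^2 + 2·9 + 7 = 3486786856 —(−1)→ 3486786855
3486786855 —HB9→ 9^(9 + 1) + 3·9^3 + 3·9^2 + 2·9 + 6 —bump→ 10^(10 + 1) + 3·10^3 + 3·10^2 + 2·10 + 6 = 100000003326 —(−1)→ 100000003325

100000003326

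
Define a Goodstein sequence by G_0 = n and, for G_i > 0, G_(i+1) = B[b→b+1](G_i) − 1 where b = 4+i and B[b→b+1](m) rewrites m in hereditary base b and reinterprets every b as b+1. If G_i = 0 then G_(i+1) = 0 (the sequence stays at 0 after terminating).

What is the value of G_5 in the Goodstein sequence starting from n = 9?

step 0: 9 = 2·4 + 1; sub 5 for 4: 2·5 + 1; = 11; G_1 = 11−1 = 10
step 1: 10 = 2·5; sub 6 for 5: 2·6; = 12; G_2 = 12−1 = 11
step 2: 11 = 6 + 5; sub 7 for 6: 7 + 5; = 12; G_3 = 12−1 = 11
step 3: 11 = 7 + 4; sub 8 for 7: 8 + 4; = 12; G_4 = 12−1 = 11
step 4: 11 = 8 + 3; sub 9 for 8: 9 + 3; = 12; G_5 = 12−1 = 11

11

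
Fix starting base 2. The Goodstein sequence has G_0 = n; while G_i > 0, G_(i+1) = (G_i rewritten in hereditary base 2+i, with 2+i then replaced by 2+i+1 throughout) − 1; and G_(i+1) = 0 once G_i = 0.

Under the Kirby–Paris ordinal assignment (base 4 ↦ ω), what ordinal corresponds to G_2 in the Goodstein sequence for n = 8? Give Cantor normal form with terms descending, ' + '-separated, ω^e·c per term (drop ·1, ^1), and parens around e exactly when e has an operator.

ω^ω·2 + ω^2·2 + ω·2 + 1

(0) 8|_2 = 2^(2 + 1) ↦ 3^(3 + 1)|_3 = 81 ⇒ 80
(1) 80|_3 = 2·3^3 + 2·3^2 + 2·3 + 2 ↦ 2·4^4 + 2·4^2 + 2·4 + 2|_4 = 554 ⇒ 553
(2) 553|_4 = 2·4^4 + 2·4^2 + 2·4 + 1 ↦ 2·5^5 + 2·5^2 + 2·5 + 1|_5 = 6311 ⇒ 6310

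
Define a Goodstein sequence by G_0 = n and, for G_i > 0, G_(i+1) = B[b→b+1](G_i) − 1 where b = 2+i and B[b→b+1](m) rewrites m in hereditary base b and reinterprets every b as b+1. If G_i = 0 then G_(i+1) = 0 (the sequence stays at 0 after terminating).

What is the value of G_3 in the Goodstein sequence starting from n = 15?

G_0 = 15. HB_2(15) = 2^(2 + 1) + 2^2 + 2 + 1. Bump = 112. G_1 = 111.
G_1 = 111. HB_3(111) = 3^(3 + 1) + 3^3 + 3. Bump = 1284. G_2 = 1283.
G_2 = 1283. HB_4(1283) = 4^(4 + 1) + 4^4 + 3. Bump = 18753. G_3 = 18752.
G_3 = 18752. HB_5(18752) = 5^(5 + 1) + 5^5 + 2. Bump = 326594. G_4 = 326593.

18752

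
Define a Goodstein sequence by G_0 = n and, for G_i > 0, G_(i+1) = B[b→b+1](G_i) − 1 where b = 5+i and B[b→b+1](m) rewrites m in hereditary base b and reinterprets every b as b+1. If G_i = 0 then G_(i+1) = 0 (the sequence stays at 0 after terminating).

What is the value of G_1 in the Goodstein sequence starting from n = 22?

25

22 —HB5→ 4·5 + 2 —bump→ 4·6 + 2 = 26 —(−1)→ 25
25 —HB6→ 4·6 + 1 —bump→ 4·7 + 1 = 29 —(−1)→ 28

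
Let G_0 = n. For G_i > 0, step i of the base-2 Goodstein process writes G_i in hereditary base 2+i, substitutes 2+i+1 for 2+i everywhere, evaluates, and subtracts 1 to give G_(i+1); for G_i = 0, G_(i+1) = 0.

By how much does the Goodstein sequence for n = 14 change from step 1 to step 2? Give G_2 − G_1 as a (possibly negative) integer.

1171

i=0: 14 = 2^(2 + 1) + 2^2 + 2 (b=2); 2→3: 3^(3 + 1) + 3^3 + 3 = 111; 111−1 = 110
i=1: 110 = 3^(3 + 1) + 3^3 + 2 (b=3); 3→4: 4^(4 + 1) + 4^4 + 2 = 1282; 1282−1 = 1281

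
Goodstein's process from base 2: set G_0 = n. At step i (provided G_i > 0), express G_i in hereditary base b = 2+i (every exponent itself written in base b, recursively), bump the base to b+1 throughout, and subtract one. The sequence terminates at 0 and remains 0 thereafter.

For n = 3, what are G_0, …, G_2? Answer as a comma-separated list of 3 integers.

3, 3, 3

G_0=3  [base 2] 2 + 1  →[2↦3]→  3 + 1 = 4  −1 ⇒ G_1=3
G_1=3  [base 3] 3  →[3↦4]→  4 = 4  −1 ⇒ G_2=3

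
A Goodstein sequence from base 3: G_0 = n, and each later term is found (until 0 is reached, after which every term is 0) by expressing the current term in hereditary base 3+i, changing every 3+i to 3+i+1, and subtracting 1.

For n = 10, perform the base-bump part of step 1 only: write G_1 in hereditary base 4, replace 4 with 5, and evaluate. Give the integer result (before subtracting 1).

25

[0] 10 ≡ 3^2 + 1 (base 3). Lift 4: 17. −1: 16.
[1] 16 ≡ 4^2 (base 4). Lift 5: 25. −1: 24.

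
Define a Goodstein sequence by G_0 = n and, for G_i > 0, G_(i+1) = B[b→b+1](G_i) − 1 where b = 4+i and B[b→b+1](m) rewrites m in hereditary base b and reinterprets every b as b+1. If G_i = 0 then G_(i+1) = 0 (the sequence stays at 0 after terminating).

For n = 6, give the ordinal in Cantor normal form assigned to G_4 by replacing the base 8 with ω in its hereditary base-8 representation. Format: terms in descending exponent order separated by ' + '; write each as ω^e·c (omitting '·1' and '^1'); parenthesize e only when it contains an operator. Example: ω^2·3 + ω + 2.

[0] 6 ≡ 4 + 2 (base 4). Lift 5: 7. −1: 6.
[1] 6 ≡ 5 + 1 (base 5). Lift 6: 7. −1: 6.
[2] 6 ≡ 6 (base 6). Lift 7: 7. −1: 6.
[3] 6 ≡ 6 (base 7). Lift 8: 6. −1: 5.
[4] 5 ≡ 5 (base 8). Lift 9: 5. −1: 4.

5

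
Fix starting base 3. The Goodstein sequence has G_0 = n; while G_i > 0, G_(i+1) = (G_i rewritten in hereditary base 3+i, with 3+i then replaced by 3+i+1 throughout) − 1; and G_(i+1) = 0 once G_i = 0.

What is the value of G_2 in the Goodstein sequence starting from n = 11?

[0] 11 ≡ 3^2 + 2 (base 3). Lift 4: 18. −1: 17.
[1] 17 ≡ 4^2 + 1 (base 4). Lift 5: 26. −1: 25.
[2] 25 ≡ 5^2 (base 5). Lift 6: 36. −1: 35.

25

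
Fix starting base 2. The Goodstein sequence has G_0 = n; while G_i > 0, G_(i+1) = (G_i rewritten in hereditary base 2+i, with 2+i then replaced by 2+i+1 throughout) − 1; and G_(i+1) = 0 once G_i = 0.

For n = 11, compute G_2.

1027

[0] 11 ≡ 2^(2 + 1) + 2 + 1 (base 2). Lift 3: 85. −1: 84.
[1] 84 ≡ 3^(3 + 1) + 3 (base 3). Lift 4: 1028. −1: 1027.
[2] 1027 ≡ 4^(4 + 1) + 3 (base 4). Lift 5: 15628. −1: 15627.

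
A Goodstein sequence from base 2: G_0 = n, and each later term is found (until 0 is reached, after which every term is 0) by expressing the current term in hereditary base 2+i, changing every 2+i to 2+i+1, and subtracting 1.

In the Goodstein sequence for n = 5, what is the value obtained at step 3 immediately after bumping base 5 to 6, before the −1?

(0) 5|_2 = 2^2 + 1 ↦ 3^3 + 1|_3 = 28 ⇒ 27
(1) 27|_3 = 3^3 ↦ 4^4|_4 = 256 ⇒ 255
(2) 255|_4 = 3·4^3 + 3·4^2 + 3·4 + 3 ↦ 3·5^3 + 3·5^2 + 3·5 + 3|_5 = 468 ⇒ 467
(3) 467|_5 = 3·5^3 + 3·5^2 + 3·5 + 2 ↦ 3·6^3 + 3·6^2 + 3·6 + 2|_6 = 776 ⇒ 775

776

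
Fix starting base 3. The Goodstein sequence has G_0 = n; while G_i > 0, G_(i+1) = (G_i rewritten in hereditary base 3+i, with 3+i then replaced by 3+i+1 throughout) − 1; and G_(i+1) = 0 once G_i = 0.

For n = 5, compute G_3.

5

G_0 = 5. HB_3(5) = 3 + 2. Bump = 6. G_1 = 5.
G_1 = 5. HB_4(5) = 4 + 1. Bump = 6. G_2 = 5.
G_2 = 5. HB_5(5) = 5. Bump = 6. G_3 = 5.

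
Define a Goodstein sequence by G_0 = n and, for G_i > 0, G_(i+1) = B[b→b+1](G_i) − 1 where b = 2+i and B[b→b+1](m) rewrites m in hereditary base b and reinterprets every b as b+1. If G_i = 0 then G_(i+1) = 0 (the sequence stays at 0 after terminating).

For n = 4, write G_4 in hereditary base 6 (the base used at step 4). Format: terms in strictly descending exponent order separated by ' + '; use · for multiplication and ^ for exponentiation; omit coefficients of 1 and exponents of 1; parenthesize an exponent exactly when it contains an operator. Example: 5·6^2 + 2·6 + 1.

2·6^2 + 6 + 5

4 —HB2→ 2^2 —bump→ 3^3 = 27 —(−1)→ 26
26 —HB3→ 2·3^2 + 2·3 + 2 —bump→ 2·4^2 + 2·4 + 2 = 42 —(−1)→ 41
41 —HB4→ 2·4^2 + 2·4 + 1 —bump→ 2·5^2 + 2·5 + 1 = 61 —(−1)→ 60
60 —HB5→ 2·5^2 + 2·5 —bump→ 2·6^2 + 2·6 = 84 —(−1)→ 83
83 —HB6→ 2·6^2 + 6 + 5 —bump→ 2·7^2 + 7 + 5 = 110 —(−1)→ 109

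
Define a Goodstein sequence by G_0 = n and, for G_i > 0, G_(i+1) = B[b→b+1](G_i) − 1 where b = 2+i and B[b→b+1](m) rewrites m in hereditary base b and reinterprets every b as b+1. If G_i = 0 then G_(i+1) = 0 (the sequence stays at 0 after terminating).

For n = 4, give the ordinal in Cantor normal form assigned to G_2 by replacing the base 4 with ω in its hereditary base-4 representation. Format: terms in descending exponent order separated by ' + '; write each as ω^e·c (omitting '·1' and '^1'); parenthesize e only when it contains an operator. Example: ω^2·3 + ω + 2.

[0] 4 ≡ 2^2 (base 2). Lift 3: 27. −1: 26.
[1] 26 ≡ 2·3^2 + 2·3 + 2 (base 3). Lift 4: 42. −1: 41.
[2] 41 ≡ 2·4^2 + 2·4 + 1 (base 4). Lift 5: 61. −1: 60.

ω^2·2 + ω·2 + 1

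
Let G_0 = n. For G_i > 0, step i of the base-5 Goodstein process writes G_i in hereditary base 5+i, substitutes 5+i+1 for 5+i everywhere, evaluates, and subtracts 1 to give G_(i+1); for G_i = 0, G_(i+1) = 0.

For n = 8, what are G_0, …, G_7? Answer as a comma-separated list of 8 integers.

8, 8, 8, 8, 8, 7, 6, 5

step 0: 8 = 5 + 3; sub 6 for 5: 6 + 3; = 9; G_1 = 9−1 = 8
step 1: 8 = 6 + 2; sub 7 for 6: 7 + 2; = 9; G_2 = 9−1 = 8
step 2: 8 = 7 + 1; sub 8 for 7: 8 + 1; = 9; G_3 = 9−1 = 8
step 3: 8 = 8; sub 9 for 8: 9; = 9; G_4 = 9−1 = 8
step 4: 8 = 8; sub 10 for 9: 8; = 8; G_5 = 8−1 = 7
step 5: 7 = 7; sub 11 for 10: 7; = 7; G_6 = 7−1 = 6
step 6: 6 = 6; sub 12 for 11: 6; = 6; G_7 = 6−1 = 5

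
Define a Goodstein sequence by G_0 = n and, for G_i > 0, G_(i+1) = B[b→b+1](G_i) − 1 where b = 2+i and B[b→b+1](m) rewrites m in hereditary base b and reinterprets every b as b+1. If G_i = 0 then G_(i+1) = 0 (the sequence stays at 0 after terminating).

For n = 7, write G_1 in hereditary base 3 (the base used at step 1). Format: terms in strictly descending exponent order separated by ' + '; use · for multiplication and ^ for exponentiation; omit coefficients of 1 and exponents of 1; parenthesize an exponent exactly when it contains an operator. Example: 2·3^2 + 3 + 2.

3^3 + 3

i=0: 7 = 2^2 + 2 + 1 (b=2); 2→3: 3^3 + 3 + 1 = 31; 31−1 = 30
i=1: 30 = 3^3 + 3 (b=3); 3→4: 4^4 + 4 = 260; 260−1 = 259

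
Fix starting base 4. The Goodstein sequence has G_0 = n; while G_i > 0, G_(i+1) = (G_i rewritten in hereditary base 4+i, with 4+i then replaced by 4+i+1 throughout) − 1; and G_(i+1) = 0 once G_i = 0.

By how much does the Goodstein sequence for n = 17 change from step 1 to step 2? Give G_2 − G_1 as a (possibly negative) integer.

10

[0] 17 ≡ 4^2 + 1 (base 4). Lift 5: 26. −1: 25.
[1] 25 ≡ 5^2 (base 5). Lift 6: 36. −1: 35.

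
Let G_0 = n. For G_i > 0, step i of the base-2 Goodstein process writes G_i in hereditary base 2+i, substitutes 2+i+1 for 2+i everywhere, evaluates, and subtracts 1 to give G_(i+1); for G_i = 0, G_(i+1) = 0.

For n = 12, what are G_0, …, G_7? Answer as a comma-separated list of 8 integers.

(0) 12|_2 = 2^(2 + 1) + 2^2 ↦ 3^(3 + 1) + 3^3|_3 = 108 ⇒ 107
(1) 107|_3 = 3^(3 + 1) + 2·3^2 + 2·3 + 2 ↦ 4^(4 + 1) + 2·4^2 + 2·4 + 2|_4 = 1066 ⇒ 1065
(2) 1065|_4 = 4^(4 + 1) + 2·4^2 + 2·4 + 1 ↦ 5^(5 + 1) + 2·5^2 + 2·5 + 1|_5 = 15686 ⇒ 15685
(3) 15685|_5 = 5^(5 + 1) + 2·5^2 + 2·5 ↦ 6^(6 + 1) + 2·6^2 + 2·6|_6 = 280020 ⇒ 280019
(4) 280019|_6 = 6^(6 + 1) + 2·6^2 + 6 + 5 ↦ 7^(7 + 1) + 2·7^2 + 7 + 5|_7 = 5764911 ⇒ 5764910
(5) 5764910|_7 = 7^(7 + 1) + 2·7^2 + 7 + 4 ↦ 8^(8 + 1) + 2·8^2 + 8 + 4|_8 = 134217868 ⇒ 134217867
(6) 134217867|_8 = 8^(8 + 1) + 2·8^2 + 8 + 3 ↦ 9^(9 + 1) + 2·9^2 + 9 + 3|_9 = 3486784575 ⇒ 3486784574

12, 107, 1065, 15685, 280019, 5764910, 134217867, 3486784574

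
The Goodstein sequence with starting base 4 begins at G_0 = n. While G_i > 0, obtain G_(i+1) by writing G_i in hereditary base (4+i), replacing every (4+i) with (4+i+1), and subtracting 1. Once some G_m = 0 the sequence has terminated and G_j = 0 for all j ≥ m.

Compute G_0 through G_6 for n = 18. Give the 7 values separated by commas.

18 —HB4→ 4^2 + 2 —bump→ 5^2 + 2 = 27 —(−1)→ 26
26 —HB5→ 5^2 + 1 —bump→ 6^2 + 1 = 37 —(−1)→ 36
36 —HB6→ 6^2 —bump→ 7^2 = 49 —(−1)→ 48
48 —HB7→ 6·7 + 6 —bump→ 6·8 + 6 = 54 —(−1)→ 53
53 —HB8→ 6·8 + 5 —bump→ 6·9 + 5 = 59 —(−1)→ 58
58 —HB9→ 6·9 + 4 —bump→ 6·10 + 4 = 64 —(−1)→ 63

18, 26, 36, 48, 53, 58, 63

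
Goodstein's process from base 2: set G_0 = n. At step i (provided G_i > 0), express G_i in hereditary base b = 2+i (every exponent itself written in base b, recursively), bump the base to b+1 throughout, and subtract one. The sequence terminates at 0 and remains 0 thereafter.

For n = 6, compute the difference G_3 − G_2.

6 —HB2→ 2^2 + 2 —bump→ 3^3 + 3 = 30 —(−1)→ 29
29 —HB3→ 3^3 + 2 —bump→ 4^4 + 2 = 258 —(−1)→ 257
257 —HB4→ 4^4 + 1 —bump→ 5^5 + 1 = 3126 —(−1)→ 3125

2868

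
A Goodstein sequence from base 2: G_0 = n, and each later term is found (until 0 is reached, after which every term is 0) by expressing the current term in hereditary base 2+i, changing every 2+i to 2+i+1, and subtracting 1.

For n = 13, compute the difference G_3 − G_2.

base 2: 13 = 2^(2 + 1) + 2^2 + 1; at 3: 3^(3 + 1) + 3^3 + 1 = 109; next = 108
base 3: 108 = 3^(3 + 1) + 3^3; at 4: 4^(4 + 1) + 4^4 = 1280; next = 1279
base 4: 1279 = 4^(4 + 1) + 3·4^3 + 3·4^2 + 3·4 + 3; at 5: 5^(5 + 1) + 3·5^3 + 3·5^2 + 3·5 + 3 = 16093; next = 16092

14813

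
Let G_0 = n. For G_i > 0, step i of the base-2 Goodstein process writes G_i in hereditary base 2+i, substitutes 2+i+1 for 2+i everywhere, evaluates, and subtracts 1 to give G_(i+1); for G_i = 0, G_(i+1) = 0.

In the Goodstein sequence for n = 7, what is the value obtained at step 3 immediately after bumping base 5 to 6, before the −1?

7 —HB2→ 2^2 + 2 + 1 —bump→ 3^3 + 3 + 1 = 31 —(−1)→ 30
30 —HB3→ 3^3 + 3 —bump→ 4^4 + 4 = 260 —(−1)→ 259
259 —HB4→ 4^4 + 3 —bump→ 5^5 + 3 = 3128 —(−1)→ 3127
3127 —HB5→ 5^5 + 2 —bump→ 6^6 + 2 = 46658 —(−1)→ 46657

46658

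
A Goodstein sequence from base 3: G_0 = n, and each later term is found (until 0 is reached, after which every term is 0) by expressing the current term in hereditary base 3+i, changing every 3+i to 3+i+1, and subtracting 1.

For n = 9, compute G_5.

step 0: 9 = 3^2; sub 4 for 3: 4^2; = 16; G_1 = 16−1 = 15
step 1: 15 = 3·4 + 3; sub 5 for 4: 3·5 + 3; = 18; G_2 = 18−1 = 17
step 2: 17 = 3·5 + 2; sub 6 for 5: 3·6 + 2; = 20; G_3 = 20−1 = 19
step 3: 19 = 3·6 + 1; sub 7 for 6: 3·7 + 1; = 22; G_4 = 22−1 = 21
step 4: 21 = 3·7; sub 8 for 7: 3·8; = 24; G_5 = 24−1 = 23

23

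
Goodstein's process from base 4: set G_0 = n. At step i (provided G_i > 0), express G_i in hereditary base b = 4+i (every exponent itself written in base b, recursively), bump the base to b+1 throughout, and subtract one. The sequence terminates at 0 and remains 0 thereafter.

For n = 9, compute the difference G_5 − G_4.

base 4: 9 = 2·4 + 1; at 5: 2·5 + 1 = 11; next = 10
base 5: 10 = 2·5; at 6: 2·6 = 12; next = 11
base 6: 11 = 6 + 5; at 7: 7 + 5 = 12; next = 11
base 7: 11 = 7 + 4; at 8: 8 + 4 = 12; next = 11
base 8: 11 = 8 + 3; at 9: 9 + 3 = 12; next = 11

0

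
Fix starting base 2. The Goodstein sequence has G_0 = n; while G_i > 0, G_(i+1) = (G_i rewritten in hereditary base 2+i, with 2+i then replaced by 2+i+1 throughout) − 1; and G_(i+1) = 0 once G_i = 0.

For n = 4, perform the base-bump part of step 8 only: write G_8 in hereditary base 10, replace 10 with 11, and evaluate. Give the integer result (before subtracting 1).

254

base 2: 4 = 2^2; at 3: 3^3 = 27; next = 26
base 3: 26 = 2·3^2 + 2·3 + 2; at 4: 2·4^2 + 2·4 + 2 = 42; next = 41
base 4: 41 = 2·4^2 + 2·4 + 1; at 5: 2·5^2 + 2·5 + 1 = 61; next = 60
base 5: 60 = 2·5^2 + 2·5; at 6: 2·6^2 + 2·6 = 84; next = 83
base 6: 83 = 2·6^2 + 6 + 5; at 7: 2·7^2 + 7 + 5 = 110; next = 109
base 7: 109 = 2·7^2 + 7 + 4; at 8: 2·8^2 + 8 + 4 = 140; next = 139
base 8: 139 = 2·8^2 + 8 + 3; at 9: 2·9^2 + 9 + 3 = 174; next = 173
base 9: 173 = 2·9^2 + 9 + 2; at 10: 2·10^2 + 10 + 2 = 212; next = 211
base 10: 211 = 2·10^2 + 10 + 1; at 11: 2·11^2 + 11 + 1 = 254; next = 253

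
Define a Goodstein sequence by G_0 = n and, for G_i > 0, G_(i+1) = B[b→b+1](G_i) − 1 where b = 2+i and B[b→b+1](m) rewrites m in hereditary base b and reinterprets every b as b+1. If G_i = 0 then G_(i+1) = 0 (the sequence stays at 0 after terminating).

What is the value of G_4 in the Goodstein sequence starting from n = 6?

46655

G_0=6  [base 2] 2^2 + 2  →[2↦3]→  3^3 + 3 = 30  −1 ⇒ G_1=29
G_1=29  [base 3] 3^3 + 2  →[3↦4]→  4^4 + 2 = 258  −1 ⇒ G_2=257
G_2=257  [base 4] 4^4 + 1  →[4↦5]→  5^5 + 1 = 3126  −1 ⇒ G_3=3125
G_3=3125  [base 5] 5^5  →[5↦6]→  6^6 = 46656  −1 ⇒ G_4=46655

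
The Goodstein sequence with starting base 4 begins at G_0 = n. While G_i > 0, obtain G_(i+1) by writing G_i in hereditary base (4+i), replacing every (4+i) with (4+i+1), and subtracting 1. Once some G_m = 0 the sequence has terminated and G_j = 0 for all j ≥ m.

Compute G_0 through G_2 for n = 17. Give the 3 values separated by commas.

17, 25, 35

step 0: 17 = 4^2 + 1; sub 5 for 4: 5^2 + 1; = 26; G_1 = 26−1 = 25
step 1: 25 = 5^2; sub 6 for 5: 6^2; = 36; G_2 = 36−1 = 35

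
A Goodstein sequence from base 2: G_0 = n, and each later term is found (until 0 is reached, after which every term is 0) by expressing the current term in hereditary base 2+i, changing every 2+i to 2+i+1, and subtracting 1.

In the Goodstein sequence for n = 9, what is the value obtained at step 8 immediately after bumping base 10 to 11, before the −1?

(0) 9|_2 = 2^(2 + 1) + 1 ↦ 3^(3 + 1) + 1|_3 = 82 ⇒ 81
(1) 81|_3 = 3^(3 + 1) ↦ 4^(4 + 1)|_4 = 1024 ⇒ 1023
(2) 1023|_4 = 3·4^4 + 3·4^3 + 3·4^2 + 3·4 + 3 ↦ 3·5^5 + 3·5^3 + 3·5^2 + 3·5 + 3|_5 = 9843 ⇒ 9842
(3) 9842|_5 = 3·5^5 + 3·5^3 + 3·5^2 + 3·5 + 2 ↦ 3·6^6 + 3·6^3 + 3·6^2 + 3·6 + 2|_6 = 140744 ⇒ 140743
(4) 140743|_6 = 3·6^6 + 3·6^3 + 3·6^2 + 3·6 + 1 ↦ 3·7^7 + 3·7^3 + 3·7^2 + 3·7 + 1|_7 = 2471827 ⇒ 2471826
(5) 2471826|_7 = 3·7^7 + 3·7^3 + 3·7^2 + 3·7 ↦ 3·8^8 + 3·8^3 + 3·8^2 + 3·8|_8 = 50333400 ⇒ 50333399
(6) 50333399|_8 = 3·8^8 + 3·8^3 + 3·8^2 + 2·8 + 7 ↦ 3·9^9 + 3·9^3 + 3·9^2 + 2·9 + 7|_9 = 1162263922 ⇒ 1162263921
(7) 1162263921|_9 = 3·9^9 + 3·9^3 + 3·9^2 + 2·9 + 6 ↦ 3·10^10 + 3·10^3 + 3·10^2 + 2·10 + 6|_10 = 30000003326 ⇒ 30000003325

855935016216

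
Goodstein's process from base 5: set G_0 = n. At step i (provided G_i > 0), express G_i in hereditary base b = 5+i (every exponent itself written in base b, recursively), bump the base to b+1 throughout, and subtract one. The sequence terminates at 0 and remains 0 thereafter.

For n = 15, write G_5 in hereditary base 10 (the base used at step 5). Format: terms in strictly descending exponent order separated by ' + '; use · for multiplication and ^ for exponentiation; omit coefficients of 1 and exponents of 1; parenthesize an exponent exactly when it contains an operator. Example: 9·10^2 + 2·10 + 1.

2·10 + 1

15 —HB5→ 3·5 —bump→ 3·6 = 18 —(−1)→ 17
17 —HB6→ 2·6 + 5 —bump→ 2·7 + 5 = 19 —(−1)→ 18
18 —HB7→ 2·7 + 4 —bump→ 2·8 + 4 = 20 —(−1)→ 19
19 —HB8→ 2·8 + 3 —bump→ 2·9 + 3 = 21 —(−1)→ 20
20 —HB9→ 2·9 + 2 —bump→ 2·10 + 2 = 22 —(−1)→ 21
21 —HB10→ 2·10 + 1 —bump→ 2·11 + 1 = 23 —(−1)→ 22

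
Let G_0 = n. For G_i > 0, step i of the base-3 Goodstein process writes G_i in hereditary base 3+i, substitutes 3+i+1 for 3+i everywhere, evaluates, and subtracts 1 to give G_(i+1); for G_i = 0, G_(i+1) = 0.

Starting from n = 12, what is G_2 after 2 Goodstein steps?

base 3: 12 = 3^2 + 3; at 4: 4^2 + 4 = 20; next = 19
base 4: 19 = 4^2 + 3; at 5: 5^2 + 3 = 28; next = 27
base 5: 27 = 5^2 + 2; at 6: 6^2 + 2 = 38; next = 37

27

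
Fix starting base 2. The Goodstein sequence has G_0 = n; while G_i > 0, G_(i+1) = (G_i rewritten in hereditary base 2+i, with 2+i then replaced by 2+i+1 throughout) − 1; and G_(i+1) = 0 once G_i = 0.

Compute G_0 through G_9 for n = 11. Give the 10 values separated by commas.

step 0: 11 = 2^(2 + 1) + 2 + 1; sub 3 for 2: 3^(3 + 1) + 3 + 1; = 85; G_1 = 85−1 = 84
step 1: 84 = 3^(3 + 1) + 3; sub 4 for 3: 4^(4 + 1) + 4; = 1028; G_2 = 1028−1 = 1027
step 2: 1027 = 4^(4 + 1) + 3; sub 5 for 4: 5^(5 + 1) + 3; = 15628; G_3 = 15628−1 = 15627
step 3: 15627 = 5^(5 + 1) + 2; sub 6 for 5: 6^(6 + 1) + 2; = 279938; G_4 = 279938−1 = 279937
step 4: 279937 = 6^(6 + 1) + 1; sub 7 for 6: 7^(7 + 1) + 1; = 5764802; G_5 = 5764802−1 = 5764801
step 5: 5764801 = 7^(7 + 1); sub 8 for 7: 8^(8 + 1); = 134217728; G_6 = 134217728−1 = 134217727
step 6: 134217727 = 7·8^8 + 7·8^7 + 7·8^6 + 7·8^5 + 7·8^4 + 7·8^3 + 7·8^2 + 7·8 + 7; sub 9 for 8: 7·9^9 + 7·9^7 + 7·9^6 + 7·9^5 + 7·9^4 + 7·9^3 + 7·9^2 + 7·9 + 7; = 2749609303; G_7 = 2749609303−1 = 2749609302
step 7: 2749609302 = 7·9^9 + 7·9^7 + 7·9^6 + 7·9^5 + 7·9^4 + 7·9^3 + 7·9^2 + 7·9 + 6; sub 10 for 9: 7·10^10 + 7·10^7 + 7·10^6 + 7·10^5 + 7·10^4 + 7·10^3 + 7·10^2 + 7·10 + 6; = 70077777776; G_8 = 70077777776−1 = 70077777775
step 8: 70077777775 = 7·10^10 + 7·10^7 + 7·10^6 + 7·10^5 + 7·10^4 + 7·10^3 + 7·10^2 + 7·10 + 5; sub 11 for 10: 7·11^11 + 7·11^7 + 7·11^6 + 7·11^5 + 7·11^4 + 7·11^3 + 7·11^2 + 7·11 + 5; = 1997331745491; G_9 = 1997331745491−1 = 1997331745490

11, 84, 1027, 15627, 279937, 5764801, 134217727, 2749609302, 70077777775, 1997331745490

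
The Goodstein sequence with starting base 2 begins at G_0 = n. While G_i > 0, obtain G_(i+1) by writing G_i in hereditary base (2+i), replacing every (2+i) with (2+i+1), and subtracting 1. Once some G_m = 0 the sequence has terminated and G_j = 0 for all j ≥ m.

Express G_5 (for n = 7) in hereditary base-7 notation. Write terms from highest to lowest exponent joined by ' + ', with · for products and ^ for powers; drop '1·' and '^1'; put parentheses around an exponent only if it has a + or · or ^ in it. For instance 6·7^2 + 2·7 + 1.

7^7

7 —HB2→ 2^2 + 2 + 1 —bump→ 3^3 + 3 + 1 = 31 —(−1)→ 30
30 —HB3→ 3^3 + 3 —bump→ 4^4 + 4 = 260 —(−1)→ 259
259 —HB4→ 4^4 + 3 —bump→ 5^5 + 3 = 3128 —(−1)→ 3127
3127 —HB5→ 5^5 + 2 —bump→ 6^6 + 2 = 46658 —(−1)→ 46657
46657 —HB6→ 6^6 + 1 —bump→ 7^7 + 1 = 823544 —(−1)→ 823543
823543 —HB7→ 7^7 —bump→ 8^8 = 16777216 —(−1)→ 16777215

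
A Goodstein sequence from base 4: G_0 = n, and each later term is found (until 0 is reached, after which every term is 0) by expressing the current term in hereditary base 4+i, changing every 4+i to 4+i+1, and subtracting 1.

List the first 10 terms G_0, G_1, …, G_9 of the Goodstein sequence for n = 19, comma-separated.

19, 27, 37, 49, 63, 69, 75, 81, 87, 93

step 0: 19 = 4^2 + 3; sub 5 for 4: 5^2 + 3; = 28; G_1 = 28−1 = 27
step 1: 27 = 5^2 + 2; sub 6 for 5: 6^2 + 2; = 38; G_2 = 38−1 = 37
step 2: 37 = 6^2 + 1; sub 7 for 6: 7^2 + 1; = 50; G_3 = 50−1 = 49
step 3: 49 = 7^2; sub 8 for 7: 8^2; = 64; G_4 = 64−1 = 63
step 4: 63 = 7·8 + 7; sub 9 for 8: 7·9 + 7; = 70; G_5 = 70−1 = 69
step 5: 69 = 7·9 + 6; sub 10 for 9: 7·10 + 6; = 76; G_6 = 76−1 = 75
step 6: 75 = 7·10 + 5; sub 11 for 10: 7·11 + 5; = 82; G_7 = 82−1 = 81
step 7: 81 = 7·11 + 4; sub 12 for 11: 7·12 + 4; = 88; G_8 = 88−1 = 87
step 8: 87 = 7·12 + 3; sub 13 for 12: 7·13 + 3; = 94; G_9 = 94−1 = 93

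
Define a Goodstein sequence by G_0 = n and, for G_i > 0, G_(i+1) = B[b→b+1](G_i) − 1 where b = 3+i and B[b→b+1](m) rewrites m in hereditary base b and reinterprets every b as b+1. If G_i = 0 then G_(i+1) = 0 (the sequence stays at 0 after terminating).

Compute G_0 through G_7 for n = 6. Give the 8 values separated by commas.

6 —HB3→ 2·3 —bump→ 2·4 = 8 —(−1)→ 7
7 —HB4→ 4 + 3 —bump→ 5 + 3 = 8 —(−1)→ 7
7 —HB5→ 5 + 2 —bump→ 6 + 2 = 8 —(−1)→ 7
7 —HB6→ 6 + 1 —bump→ 7 + 1 = 8 —(−1)→ 7
7 —HB7→ 7 —bump→ 8 = 8 —(−1)→ 7
7 —HB8→ 7 —bump→ 7 = 7 —(−1)→ 6
6 —HB9→ 6 —bump→ 6 = 6 —(−1)→ 5

6, 7, 7, 7, 7, 7, 6, 5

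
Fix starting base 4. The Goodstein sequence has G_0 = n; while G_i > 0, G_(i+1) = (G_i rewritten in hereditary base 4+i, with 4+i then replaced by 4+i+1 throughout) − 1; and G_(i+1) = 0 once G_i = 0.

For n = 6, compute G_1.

6

[0] 6 ≡ 4 + 2 (base 4). Lift 5: 7. −1: 6.
[1] 6 ≡ 5 + 1 (base 5). Lift 6: 7. −1: 6.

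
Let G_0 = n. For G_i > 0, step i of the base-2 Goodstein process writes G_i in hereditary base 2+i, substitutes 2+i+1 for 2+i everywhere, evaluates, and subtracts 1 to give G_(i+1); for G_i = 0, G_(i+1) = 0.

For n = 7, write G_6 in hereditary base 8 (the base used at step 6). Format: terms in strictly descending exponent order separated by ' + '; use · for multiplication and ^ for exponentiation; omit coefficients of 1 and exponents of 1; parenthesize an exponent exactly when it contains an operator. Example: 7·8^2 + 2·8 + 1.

7·8^7 + 7·8^6 + 7·8^5 + 7·8^4 + 7·8^3 + 7·8^2 + 7·8 + 7

7 —HB2→ 2^2 + 2 + 1 —bump→ 3^3 + 3 + 1 = 31 —(−1)→ 30
30 —HB3→ 3^3 + 3 —bump→ 4^4 + 4 = 260 —(−1)→ 259
259 —HB4→ 4^4 + 3 —bump→ 5^5 + 3 = 3128 —(−1)→ 3127
3127 —HB5→ 5^5 + 2 —bump→ 6^6 + 2 = 46658 —(−1)→ 46657
46657 —HB6→ 6^6 + 1 —bump→ 7^7 + 1 = 823544 —(−1)→ 823543
823543 —HB7→ 7^7 —bump→ 8^8 = 16777216 —(−1)→ 16777215
16777215 —HB8→ 7·8^7 + 7·8^6 + 7·8^5 + 7·8^4 + 7·8^3 + 7·8^2 + 7·8 + 7 —bump→ 7·9^7 + 7·9^6 + 7·9^5 + 7·9^4 + 7·9^3 + 7·9^2 + 7·9 + 7 = 37665880 —(−1)→ 37665879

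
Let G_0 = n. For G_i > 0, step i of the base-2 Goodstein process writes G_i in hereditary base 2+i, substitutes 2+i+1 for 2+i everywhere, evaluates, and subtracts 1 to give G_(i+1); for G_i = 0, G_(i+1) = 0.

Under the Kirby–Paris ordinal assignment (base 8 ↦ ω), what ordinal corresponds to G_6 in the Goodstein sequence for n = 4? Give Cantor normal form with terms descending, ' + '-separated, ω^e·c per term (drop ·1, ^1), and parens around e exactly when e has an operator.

step 0: 4 = 2^2; sub 3 for 2: 3^3; = 27; G_1 = 27−1 = 26
step 1: 26 = 2·3^2 + 2·3 + 2; sub 4 for 3: 2·4^2 + 2·4 + 2; = 42; G_2 = 42−1 = 41
step 2: 41 = 2·4^2 + 2·4 + 1; sub 5 for 4: 2·5^2 + 2·5 + 1; = 61; G_3 = 61−1 = 60
step 3: 60 = 2·5^2 + 2·5; sub 6 for 5: 2·6^2 + 2·6; = 84; G_4 = 84−1 = 83
step 4: 83 = 2·6^2 + 6 + 5; sub 7 for 6: 2·7^2 + 7 + 5; = 110; G_5 = 110−1 = 109
step 5: 109 = 2·7^2 + 7 + 4; sub 8 for 7: 2·8^2 + 8 + 4; = 140; G_6 = 140−1 = 139
step 6: 139 = 2·8^2 + 8 + 3; sub 9 for 8: 2·9^2 + 9 + 3; = 174; G_7 = 174−1 = 173

ω^2·2 + ω + 3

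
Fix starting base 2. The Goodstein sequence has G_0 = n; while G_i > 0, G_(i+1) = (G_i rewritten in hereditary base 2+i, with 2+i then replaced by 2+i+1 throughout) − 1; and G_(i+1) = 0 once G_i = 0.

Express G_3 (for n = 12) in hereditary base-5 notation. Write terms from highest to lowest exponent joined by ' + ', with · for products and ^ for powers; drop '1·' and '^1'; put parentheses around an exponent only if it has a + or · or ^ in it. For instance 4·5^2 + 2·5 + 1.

[0] 12 ≡ 2^(2 + 1) + 2^2 (base 2). Lift 3: 108. −1: 107.
[1] 107 ≡ 3^(3 + 1) + 2·3^2 + 2·3 + 2 (base 3). Lift 4: 1066. −1: 1065.
[2] 1065 ≡ 4^(4 + 1) + 2·4^2 + 2·4 + 1 (base 4). Lift 5: 15686. −1: 15685.
[3] 15685 ≡ 5^(5 + 1) + 2·5^2 + 2·5 (base 5). Lift 6: 280020. −1: 280019.

5^(5 + 1) + 2·5^2 + 2·5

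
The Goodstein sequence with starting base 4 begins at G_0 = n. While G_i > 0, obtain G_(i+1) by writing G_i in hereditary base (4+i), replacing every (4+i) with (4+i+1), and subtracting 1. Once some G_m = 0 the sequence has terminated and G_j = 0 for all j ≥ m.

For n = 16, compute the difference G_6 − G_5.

G_0 = 16. HB_4(16) = 4^2. Bump = 25. G_1 = 24.
G_1 = 24. HB_5(24) = 4·5 + 4. Bump = 28. G_2 = 27.
G_2 = 27. HB_6(27) = 4·6 + 3. Bump = 31. G_3 = 30.
G_3 = 30. HB_7(30) = 4·7 + 2. Bump = 34. G_4 = 33.
G_4 = 33. HB_8(33) = 4·8 + 1. Bump = 37. G_5 = 36.
G_5 = 36. HB_9(36) = 4·9. Bump = 40. G_6 = 39.

3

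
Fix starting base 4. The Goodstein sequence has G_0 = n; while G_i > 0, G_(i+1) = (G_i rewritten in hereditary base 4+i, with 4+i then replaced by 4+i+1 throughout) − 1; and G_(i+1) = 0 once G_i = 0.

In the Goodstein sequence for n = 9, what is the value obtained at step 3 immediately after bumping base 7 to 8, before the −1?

9 —HB4→ 2·4 + 1 —bump→ 2·5 + 1 = 11 —(−1)→ 10
10 —HB5→ 2·5 —bump→ 2·6 = 12 —(−1)→ 11
11 —HB6→ 6 + 5 —bump→ 7 + 5 = 12 —(−1)→ 11
11 —HB7→ 7 + 4 —bump→ 8 + 4 = 12 —(−1)→ 11

12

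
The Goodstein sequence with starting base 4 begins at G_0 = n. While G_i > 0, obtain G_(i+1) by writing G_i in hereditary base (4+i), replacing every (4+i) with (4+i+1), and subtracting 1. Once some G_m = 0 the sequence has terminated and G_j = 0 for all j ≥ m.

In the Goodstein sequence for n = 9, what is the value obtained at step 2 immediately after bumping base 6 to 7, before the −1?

12

9 —HB4→ 2·4 + 1 —bump→ 2·5 + 1 = 11 —(−1)→ 10
10 —HB5→ 2·5 —bump→ 2·6 = 12 —(−1)→ 11
11 —HB6→ 6 + 5 —bump→ 7 + 5 = 12 —(−1)→ 11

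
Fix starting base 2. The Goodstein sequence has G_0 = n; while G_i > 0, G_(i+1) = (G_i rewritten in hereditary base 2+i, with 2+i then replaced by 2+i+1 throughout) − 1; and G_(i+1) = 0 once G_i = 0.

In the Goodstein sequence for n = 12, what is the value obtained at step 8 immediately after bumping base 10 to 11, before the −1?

3138428376975

G_0=12  [base 2] 2^(2 + 1) + 2^2  →[2↦3]→  3^(3 + 1) + 3^3 = 108  −1 ⇒ G_1=107
G_1=107  [base 3] 3^(3 + 1) + 2·3^2 + 2·3 + 2  →[3↦4]→  4^(4 + 1) + 2·4^2 + 2·4 + 2 = 1066  −1 ⇒ G_2=1065
G_2=1065  [base 4] 4^(4 + 1) + 2·4^2 + 2·4 + 1  →[4↦5]→  5^(5 + 1) + 2·5^2 + 2·5 + 1 = 15686  −1 ⇒ G_3=15685
G_3=15685  [base 5] 5^(5 + 1) + 2·5^2 + 2·5  →[5↦6]→  6^(6 + 1) + 2·6^2 + 2·6 = 280020  −1 ⇒ G_4=280019
G_4=280019  [base 6] 6^(6 + 1) + 2·6^2 + 6 + 5  →[6↦7]→  7^(7 + 1) + 2·7^2 + 7 + 5 = 5764911  −1 ⇒ G_5=5764910
G_5=5764910  [base 7] 7^(7 + 1) + 2·7^2 + 7 + 4  →[7↦8]→  8^(8 + 1) + 2·8^2 + 8 + 4 = 134217868  −1 ⇒ G_6=134217867
G_6=134217867  [base 8] 8^(8 + 1) + 2·8^2 + 8 + 3  →[8↦9]→  9^(9 + 1) + 2·9^2 + 9 + 3 = 3486784575  −1 ⇒ G_7=3486784574
G_7=3486784574  [base 9] 9^(9 + 1) + 2·9^2 + 9 + 2  →[9↦10]→  10^(10 + 1) + 2·10^2 + 10 + 2 = 100000000212  −1 ⇒ G_8=100000000211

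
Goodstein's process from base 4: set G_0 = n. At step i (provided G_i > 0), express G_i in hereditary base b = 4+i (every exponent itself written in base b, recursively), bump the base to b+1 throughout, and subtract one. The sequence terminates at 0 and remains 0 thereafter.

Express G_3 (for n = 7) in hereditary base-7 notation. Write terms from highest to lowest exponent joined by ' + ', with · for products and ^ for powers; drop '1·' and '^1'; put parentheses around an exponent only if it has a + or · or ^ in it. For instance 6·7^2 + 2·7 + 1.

7

G_0=7  [base 4] 4 + 3  →[4↦5]→  5 + 3 = 8  −1 ⇒ G_1=7
G_1=7  [base 5] 5 + 2  →[5↦6]→  6 + 2 = 8  −1 ⇒ G_2=7
G_2=7  [base 6] 6 + 1  →[6↦7]→  7 + 1 = 8  −1 ⇒ G_3=7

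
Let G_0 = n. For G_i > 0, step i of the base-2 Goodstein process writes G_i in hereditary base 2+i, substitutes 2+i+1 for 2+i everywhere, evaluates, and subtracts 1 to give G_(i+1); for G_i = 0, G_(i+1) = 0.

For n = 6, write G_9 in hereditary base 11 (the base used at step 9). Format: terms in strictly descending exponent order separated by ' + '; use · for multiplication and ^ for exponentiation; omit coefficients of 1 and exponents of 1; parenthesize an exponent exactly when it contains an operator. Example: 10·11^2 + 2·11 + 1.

base 2: 6 = 2^2 + 2; at 3: 3^3 + 3 = 30; next = 29
base 3: 29 = 3^3 + 2; at 4: 4^4 + 2 = 258; next = 257
base 4: 257 = 4^4 + 1; at 5: 5^5 + 1 = 3126; next = 3125
base 5: 3125 = 5^5; at 6: 6^6 = 46656; next = 46655
base 6: 46655 = 5·6^5 + 5·6^4 + 5·6^3 + 5·6^2 + 5·6 + 5; at 7: 5·7^5 + 5·7^4 + 5·7^3 + 5·7^2 + 5·7 + 5 = 98040; next = 98039
base 7: 98039 = 5·7^5 + 5·7^4 + 5·7^3 + 5·7^2 + 5·7 + 4; at 8: 5·8^5 + 5·8^4 + 5·8^3 + 5·8^2 + 5·8 + 4 = 187244; next = 187243
base 8: 187243 = 5·8^5 + 5·8^4 + 5·8^3 + 5·8^2 + 5·8 + 3; at 9: 5·9^5 + 5·9^4 + 5·9^3 + 5·9^2 + 5·9 + 3 = 332148; next = 332147
base 9: 332147 = 5·9^5 + 5·9^4 + 5·9^3 + 5·9^2 + 5·9 + 2; at 10: 5·10^5 + 5·10^4 + 5·10^3 + 5·10^2 + 5·10 + 2 = 555552; next = 555551
base 10: 555551 = 5·10^5 + 5·10^4 + 5·10^3 + 5·10^2 + 5·10 + 1; at 11: 5·11^5 + 5·11^4 + 5·11^3 + 5·11^2 + 5·11 + 1 = 885776; next = 885775

5·11^5 + 5·11^4 + 5·11^3 + 5·11^2 + 5·11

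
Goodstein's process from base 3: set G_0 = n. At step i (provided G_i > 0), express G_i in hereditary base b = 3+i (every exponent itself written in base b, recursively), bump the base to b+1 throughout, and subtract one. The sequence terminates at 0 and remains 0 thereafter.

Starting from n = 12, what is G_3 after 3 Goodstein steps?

37

base 3: 12 = 3^2 + 3; at 4: 4^2 + 4 = 20; next = 19
base 4: 19 = 4^2 + 3; at 5: 5^2 + 3 = 28; next = 27
base 5: 27 = 5^2 + 2; at 6: 6^2 + 2 = 38; next = 37
base 6: 37 = 6^2 + 1; at 7: 7^2 + 1 = 50; next = 49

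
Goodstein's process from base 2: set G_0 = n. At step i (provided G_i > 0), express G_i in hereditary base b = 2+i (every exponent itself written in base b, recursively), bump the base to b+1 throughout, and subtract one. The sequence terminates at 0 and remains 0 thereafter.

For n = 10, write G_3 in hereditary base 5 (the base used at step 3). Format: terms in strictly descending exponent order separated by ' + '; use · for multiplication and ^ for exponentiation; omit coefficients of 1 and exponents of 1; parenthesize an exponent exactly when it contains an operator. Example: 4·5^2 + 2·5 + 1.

base 2: 10 = 2^(2 + 1) + 2; at 3: 3^(3 + 1) + 3 = 84; next = 83
base 3: 83 = 3^(3 + 1) + 2; at 4: 4^(4 + 1) + 2 = 1026; next = 1025
base 4: 1025 = 4^(4 + 1) + 1; at 5: 5^(5 + 1) + 1 = 15626; next = 15625
base 5: 15625 = 5^(5 + 1); at 6: 6^(6 + 1) = 279936; next = 279935

5^(5 + 1)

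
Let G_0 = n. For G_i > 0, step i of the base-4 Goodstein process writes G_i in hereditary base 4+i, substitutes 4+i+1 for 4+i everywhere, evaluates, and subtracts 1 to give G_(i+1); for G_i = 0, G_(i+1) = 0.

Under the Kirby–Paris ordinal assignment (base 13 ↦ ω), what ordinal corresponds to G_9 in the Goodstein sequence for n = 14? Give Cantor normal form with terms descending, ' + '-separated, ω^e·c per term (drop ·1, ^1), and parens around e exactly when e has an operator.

ω·2

base 4: 14 = 3·4 + 2; at 5: 3·5 + 2 = 17; next = 16
base 5: 16 = 3·5 + 1; at 6: 3·6 + 1 = 19; next = 18
base 6: 18 = 3·6; at 7: 3·7 = 21; next = 20
base 7: 20 = 2·7 + 6; at 8: 2·8 + 6 = 22; next = 21
base 8: 21 = 2·8 + 5; at 9: 2·9 + 5 = 23; next = 22
base 9: 22 = 2·9 + 4; at 10: 2·10 + 4 = 24; next = 23
base 10: 23 = 2·10 + 3; at 11: 2·11 + 3 = 25; next = 24
base 11: 24 = 2·11 + 2; at 12: 2·12 + 2 = 26; next = 25
base 12: 25 = 2·12 + 1; at 13: 2·13 + 1 = 27; next = 26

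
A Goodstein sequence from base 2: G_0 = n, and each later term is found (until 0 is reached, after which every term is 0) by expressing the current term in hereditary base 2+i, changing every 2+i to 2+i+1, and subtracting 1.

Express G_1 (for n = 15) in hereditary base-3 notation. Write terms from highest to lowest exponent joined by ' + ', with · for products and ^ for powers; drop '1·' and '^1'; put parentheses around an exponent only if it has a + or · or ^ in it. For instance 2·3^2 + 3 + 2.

15 —HB2→ 2^(2 + 1) + 2^2 + 2 + 1 —bump→ 3^(3 + 1) + 3^3 + 3 + 1 = 112 —(−1)→ 111
111 —HB3→ 3^(3 + 1) + 3^3 + 3 —bump→ 4^(4 + 1) + 4^4 + 4 = 1284 —(−1)→ 1283

3^(3 + 1) + 3^3 + 3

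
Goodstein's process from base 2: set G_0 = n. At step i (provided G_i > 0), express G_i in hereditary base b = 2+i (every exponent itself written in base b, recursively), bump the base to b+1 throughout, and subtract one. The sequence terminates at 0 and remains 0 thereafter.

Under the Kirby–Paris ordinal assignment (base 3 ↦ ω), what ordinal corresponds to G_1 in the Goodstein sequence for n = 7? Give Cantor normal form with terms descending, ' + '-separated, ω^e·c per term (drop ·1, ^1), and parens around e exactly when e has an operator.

ω^ω + ω

base 2: 7 = 2^2 + 2 + 1; at 3: 3^3 + 3 + 1 = 31; next = 30
base 3: 30 = 3^3 + 3; at 4: 4^4 + 4 = 260; next = 259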